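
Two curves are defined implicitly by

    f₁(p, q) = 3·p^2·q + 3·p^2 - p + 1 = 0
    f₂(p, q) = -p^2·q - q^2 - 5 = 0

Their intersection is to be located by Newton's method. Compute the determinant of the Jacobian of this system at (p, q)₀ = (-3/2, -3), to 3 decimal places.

124.500

J = [[6·p·q + 6·p - 1, 3·p^2], [-2·p·q, -p^2 - 2·q]].
At the point, J = [[17.000, 6.750], [-9.000, 3.750]].
det J = 124.500.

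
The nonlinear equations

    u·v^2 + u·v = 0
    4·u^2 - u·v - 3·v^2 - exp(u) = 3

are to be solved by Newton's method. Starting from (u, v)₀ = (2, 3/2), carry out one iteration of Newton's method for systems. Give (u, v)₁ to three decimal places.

(1.497, 0.798)

At (2, 3/2): F = (7.500, -4.13906).
Jacobian J = [[v^2 + v, 2·u·v + u], [8·u - v - exp(u), -u - 6·v]].
At the point, J = [[3.750, 8.000], [7.11094, -11.000]] (det J = -98.13755).
Solving J·Δ = −F gives Δ = (-0.503, -0.702).
Then the next iterate is (u, v)₁ = (1.497, 0.798).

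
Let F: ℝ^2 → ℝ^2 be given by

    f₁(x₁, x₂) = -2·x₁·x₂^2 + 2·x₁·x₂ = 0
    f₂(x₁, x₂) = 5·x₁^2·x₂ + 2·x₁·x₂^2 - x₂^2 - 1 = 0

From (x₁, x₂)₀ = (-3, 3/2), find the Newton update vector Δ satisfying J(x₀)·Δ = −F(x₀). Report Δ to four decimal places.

(1.1133, -0.2358)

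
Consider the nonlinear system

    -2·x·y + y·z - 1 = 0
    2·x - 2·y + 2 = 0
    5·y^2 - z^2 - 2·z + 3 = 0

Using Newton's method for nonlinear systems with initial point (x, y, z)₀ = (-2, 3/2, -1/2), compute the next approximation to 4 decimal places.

(-0.3370, 0.6630, 1.9457)

At (-2, 3/2, -1/2): F = (4.2500, -5.0000, 15.0000).
Jacobian J = [[-2·y, -2·x + z, y], [2, -2, 0], [0, 10·y, -2·z - 2]].
At the point, J = [[-3.0000, 3.5000, 1.5000], [2.0000, -2.0000, 0.0000], [0.0000, 15.0000, -1.0000]] (det J = 46.0000).
Solving J·Δ = −F gives Δ = (1.6630, -0.8370, 2.4457).
Then the next iterate is (x, y, z)₁ = (-0.3370, 0.6630, 1.9457).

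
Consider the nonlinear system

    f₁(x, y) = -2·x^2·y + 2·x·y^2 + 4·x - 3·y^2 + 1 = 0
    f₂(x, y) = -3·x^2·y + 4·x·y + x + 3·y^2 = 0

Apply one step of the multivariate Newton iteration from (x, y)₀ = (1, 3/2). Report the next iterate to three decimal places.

(-1.917, -0.008)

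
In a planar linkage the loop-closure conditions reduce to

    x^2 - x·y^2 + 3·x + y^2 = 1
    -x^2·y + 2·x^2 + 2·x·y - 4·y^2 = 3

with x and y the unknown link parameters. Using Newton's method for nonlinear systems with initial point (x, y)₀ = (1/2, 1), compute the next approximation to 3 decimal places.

At (1/2, 1): F = (1.250, -5.750).
Jacobian J = [[2·x - y^2 + 3, -2·x·y + 2·y], [-2·x·y + 4·x + 2·y, -x^2 + 2·x - 8·y]].
At the point, J = [[3.000, 1.000], [3.000, -7.250]] (det J = -24.750).
Solving J·Δ = −F gives Δ = (-0.134, -0.848).
Then the next iterate is (x, y)₁ = (0.366, 0.152).

(0.366, 0.152)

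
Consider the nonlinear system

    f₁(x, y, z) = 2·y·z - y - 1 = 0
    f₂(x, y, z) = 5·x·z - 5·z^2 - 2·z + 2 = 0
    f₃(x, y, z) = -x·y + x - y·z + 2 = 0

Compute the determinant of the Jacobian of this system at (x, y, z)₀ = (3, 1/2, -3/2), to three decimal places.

-29.750

J = [[0, 2·z - 1, 2·y], [5·z, 0, 5·x - 10·z - 2], [-y + 1, -x - z, -y]].
At the point, J = [[0.000, -4.000, 1.000], [-7.500, 0.000, 28.000], [0.500, -1.500, -0.500]].
det J = -29.750.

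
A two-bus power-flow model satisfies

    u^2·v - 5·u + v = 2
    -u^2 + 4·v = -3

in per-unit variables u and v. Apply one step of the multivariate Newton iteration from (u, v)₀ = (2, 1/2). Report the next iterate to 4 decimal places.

(7.3750, 5.6250)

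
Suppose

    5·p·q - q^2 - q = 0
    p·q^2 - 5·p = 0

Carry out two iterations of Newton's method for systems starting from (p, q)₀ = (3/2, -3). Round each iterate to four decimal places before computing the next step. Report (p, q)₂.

(-0.3799, -2.7564)

At (3/2, -3): F = (-28.5000, 6.0000).
Jacobian J = [[5·q, 5·p - 2·q - 1], [q^2 - 5, 2·p·q]].
At the point, J = [[-15.0000, 12.5000], [4.0000, -9.0000]] (det J = 85.0000).
Solving J·Δ = −F gives Δ = (-2.1353, -0.2824).
Then the next iterate is (p, q)₁ = (-0.6353, -3.2824).
Round to (-0.6353, -3.2824) and repeat: F = (2.934794, -3.668317), J = [[-16.4120, 2.3883], [5.774150, 4.170617]].
Δ = (0.2554, 0.5260), so (p, q)₂ = (-0.3799, -2.7564).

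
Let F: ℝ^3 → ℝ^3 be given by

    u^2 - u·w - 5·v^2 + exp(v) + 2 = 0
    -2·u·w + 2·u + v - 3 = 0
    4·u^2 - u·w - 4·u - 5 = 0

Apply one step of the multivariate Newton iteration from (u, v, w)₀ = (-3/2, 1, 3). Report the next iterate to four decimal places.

(-0.7706, 1.1993, 2.5728)

At (-3/2, 1, 3): F = (6.468282, 4.0000, 14.5000).
Jacobian J = [[2·u - w, -10·v + exp(v), -u], [-2·w + 2, 1, -2·u], [8·u - w - 4, 0, -u]].
At the point, J = [[-6.0000, -7.281718, 1.5000], [-4.0000, 1.0000, 3.0000], [-19.0000, 0.0000, 1.5000]] (det J = 390.867627).
Solving J·Δ = −F gives Δ = (0.7294, 0.1993, -0.4272).
Then the next iterate is (u, v, w)₁ = (-0.7706, 1.1993, 2.5728).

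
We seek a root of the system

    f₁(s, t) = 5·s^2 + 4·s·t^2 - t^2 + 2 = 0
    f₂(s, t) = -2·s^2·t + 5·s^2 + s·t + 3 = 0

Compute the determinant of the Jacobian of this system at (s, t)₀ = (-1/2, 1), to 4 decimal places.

J = [[10·s + 4·t^2, 8·s·t - 2·t], [-4·s·t + 10·s + t, -2·s^2 + s]].
At the point, J = [[-1.0000, -6.0000], [-2.0000, -1.0000]].
det J = -11.0000.

-11.0000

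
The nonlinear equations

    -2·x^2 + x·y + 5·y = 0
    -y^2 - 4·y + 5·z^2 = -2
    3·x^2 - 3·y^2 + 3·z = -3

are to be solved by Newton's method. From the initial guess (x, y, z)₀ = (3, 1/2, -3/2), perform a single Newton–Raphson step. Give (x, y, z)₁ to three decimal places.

(1.371, -0.091, -0.570)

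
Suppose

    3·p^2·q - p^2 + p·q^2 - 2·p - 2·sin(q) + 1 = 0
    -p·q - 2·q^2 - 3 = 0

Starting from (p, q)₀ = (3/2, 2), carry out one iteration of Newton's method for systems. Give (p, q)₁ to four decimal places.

(1.9657, 0.4283)

At (3/2, 2): F = (13.431405, -14.0000).
Jacobian J = [[6·p·q - 2·p + q^2 - 2, 3·p^2 + 2·p·q - 2·cos(q)], [-q, -p - 4·q]].
At the point, J = [[17.0000, 13.582294], [-2.0000, -9.5000]] (det J = -134.335413).
Solving J·Δ = −F gives Δ = (0.4657, -1.5717).
Then the next iterate is (p, q)₁ = (1.9657, 0.4283).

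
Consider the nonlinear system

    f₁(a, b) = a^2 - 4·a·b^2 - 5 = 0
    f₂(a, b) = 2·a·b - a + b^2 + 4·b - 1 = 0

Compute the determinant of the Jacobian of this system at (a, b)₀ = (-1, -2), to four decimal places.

-44.0000

J = [[2·a - 4·b^2, -8·a·b], [2·b - 1, 2·a + 2·b + 4]].
At the point, J = [[-18.0000, -16.0000], [-5.0000, -2.0000]].
det J = -44.0000.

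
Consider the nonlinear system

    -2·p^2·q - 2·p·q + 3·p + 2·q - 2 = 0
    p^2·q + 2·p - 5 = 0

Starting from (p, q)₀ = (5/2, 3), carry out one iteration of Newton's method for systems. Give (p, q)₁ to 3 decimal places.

(1.900, 1.633)

At (5/2, 3): F = (-41.000, 18.750).
Jacobian J = [[-4·p·q - 2·q + 3, -2·p^2 - 2·p + 2], [2·p·q + 2, p^2]].
At the point, J = [[-33.000, -15.500], [17.000, 6.250]] (det J = 57.250).
Solving J·Δ = −F gives Δ = (-0.600, -1.367).
Then the next iterate is (p, q)₁ = (1.900, 1.633).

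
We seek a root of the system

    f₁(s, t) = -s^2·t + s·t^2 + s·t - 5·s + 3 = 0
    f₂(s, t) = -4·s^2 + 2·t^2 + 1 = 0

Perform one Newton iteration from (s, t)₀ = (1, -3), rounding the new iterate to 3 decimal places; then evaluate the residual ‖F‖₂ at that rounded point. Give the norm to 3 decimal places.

3.191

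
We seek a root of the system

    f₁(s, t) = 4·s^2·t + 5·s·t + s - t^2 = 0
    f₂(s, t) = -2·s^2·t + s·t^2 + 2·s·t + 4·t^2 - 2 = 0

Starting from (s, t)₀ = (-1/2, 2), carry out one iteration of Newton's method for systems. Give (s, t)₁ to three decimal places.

(-0.072, 0.870)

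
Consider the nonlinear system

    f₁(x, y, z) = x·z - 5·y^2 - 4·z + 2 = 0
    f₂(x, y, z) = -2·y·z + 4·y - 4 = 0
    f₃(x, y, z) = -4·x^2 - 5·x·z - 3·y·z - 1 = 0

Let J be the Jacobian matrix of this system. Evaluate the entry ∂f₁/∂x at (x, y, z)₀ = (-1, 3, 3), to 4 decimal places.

3.0000

∂f₁/∂x = z.
At (-1, 3, 3) this is 3.0000.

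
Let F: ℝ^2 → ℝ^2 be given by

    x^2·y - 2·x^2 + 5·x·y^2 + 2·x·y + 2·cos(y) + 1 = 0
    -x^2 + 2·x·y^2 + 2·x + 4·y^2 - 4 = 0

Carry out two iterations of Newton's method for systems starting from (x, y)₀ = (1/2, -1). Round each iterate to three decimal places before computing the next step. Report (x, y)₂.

(2.330, 0.261)

At (1/2, -1): F = (2.83060, 1.750).
Jacobian J = [[2·x·y - 4·x + 5·y^2 + 2·y, x^2 + 10·x·y + 2·x - 2·sin(y)], [-2·x + 2·y^2 + 2, 4·x·y + 8·y]].
At the point, J = [[0.000, -2.06706], [3.000, -10.000]] (det J = 6.20117).
Solving J·Δ = −F gives Δ = (3.981, 1.369).
Then the next iterate is (x, y)₁ = (4.481, 0.369).
Round to (4.481, 0.369) and repeat: F = (-23.52640, -13.35244), J = [[-13.19822, 44.85489], [-6.68968, 9.56596]].
Δ = (-2.151, -0.108), so (x, y)₂ = (2.330, 0.261).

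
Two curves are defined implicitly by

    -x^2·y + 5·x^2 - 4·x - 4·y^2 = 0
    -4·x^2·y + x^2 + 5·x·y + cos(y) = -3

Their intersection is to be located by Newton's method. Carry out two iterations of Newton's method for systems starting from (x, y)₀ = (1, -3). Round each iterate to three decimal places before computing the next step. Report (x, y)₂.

At (1, -3): F = (-32.000, 0.01001).
Jacobian J = [[-2·x·y + 10·x - 4, -x^2 - 8·y], [-8·x·y + 2·x + 5·y, -4·x^2 + 5·x - sin(y)]].
At the point, J = [[12.000, 23.000], [11.000, 1.14112]] (det J = -239.30656).
Solving J·Δ = −F gives Δ = (-0.154, 1.471).
Then the next iterate is (x, y)₁ = (0.846, -1.529).
Round to (0.846, -1.529) and repeat: F = (-8.06245, 1.66715), J = [[7.04707, 11.51628], [4.39527, 2.36626]].
Δ = (-1.128, 1.390), so (x, y)₂ = (-0.282, -0.139).

(-0.282, -0.139)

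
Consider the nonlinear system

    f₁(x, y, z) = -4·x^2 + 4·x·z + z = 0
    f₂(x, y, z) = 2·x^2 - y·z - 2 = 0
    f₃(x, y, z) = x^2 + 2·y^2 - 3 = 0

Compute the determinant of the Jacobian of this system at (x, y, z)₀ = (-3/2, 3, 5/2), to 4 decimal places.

J = [[-8·x + 4·z, 0, 4·x + 1], [4·x, -z, -y], [2·x, 4·y, 0]].
At the point, J = [[22.0000, 0.0000, -5.0000], [-6.0000, -2.5000, -3.0000], [-3.0000, 12.0000, 0.0000]].
det J = 1189.5000.

1189.5000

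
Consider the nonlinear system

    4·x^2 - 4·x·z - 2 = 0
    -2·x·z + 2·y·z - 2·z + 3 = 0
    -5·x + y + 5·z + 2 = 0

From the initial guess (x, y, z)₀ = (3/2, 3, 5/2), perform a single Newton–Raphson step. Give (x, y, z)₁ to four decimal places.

(2.5417, 3.1389, 1.5139)

At (3/2, 3, 5/2): F = (-8.0000, 5.5000, 10.0000).
Jacobian J = [[8·x - 4·z, 0, -4·x], [-2·z, 2·z, -2·x + 2·y - 2], [-5, 1, 5]].
At the point, J = [[2.0000, 0.0000, -6.0000], [-5.0000, 5.0000, 1.0000], [-5.0000, 1.0000, 5.0000]] (det J = -72.0000).
Solving J·Δ = −F gives Δ = (1.0417, 0.1389, -0.9861).
Then the next iterate is (x, y, z)₁ = (2.5417, 3.1389, 1.5139).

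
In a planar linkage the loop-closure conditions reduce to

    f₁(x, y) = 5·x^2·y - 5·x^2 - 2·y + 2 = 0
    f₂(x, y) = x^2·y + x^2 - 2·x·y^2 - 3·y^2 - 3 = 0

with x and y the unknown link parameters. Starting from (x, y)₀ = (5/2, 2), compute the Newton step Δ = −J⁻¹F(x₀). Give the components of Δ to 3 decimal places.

(-0.327, -0.720)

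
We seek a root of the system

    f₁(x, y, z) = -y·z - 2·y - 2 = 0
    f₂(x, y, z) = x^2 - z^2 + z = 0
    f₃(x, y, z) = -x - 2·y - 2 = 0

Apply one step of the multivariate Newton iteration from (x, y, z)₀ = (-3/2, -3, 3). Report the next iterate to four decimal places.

(2.7857, -2.3929, -0.3214)

At (-3/2, -3, 3): F = (13.0000, -3.7500, 5.5000).
Jacobian J = [[0, -z - 2, -y], [2·x, 0, -2·z + 1], [-1, -2, 0]].
At the point, J = [[0.0000, -5.0000, 3.0000], [-3.0000, 0.0000, -5.0000], [-1.0000, -2.0000, 0.0000]] (det J = -7.0000).
Solving J·Δ = −F gives Δ = (4.2857, 0.6071, -3.3214).
Then the next iterate is (x, y, z)₁ = (2.7857, -2.3929, -0.3214).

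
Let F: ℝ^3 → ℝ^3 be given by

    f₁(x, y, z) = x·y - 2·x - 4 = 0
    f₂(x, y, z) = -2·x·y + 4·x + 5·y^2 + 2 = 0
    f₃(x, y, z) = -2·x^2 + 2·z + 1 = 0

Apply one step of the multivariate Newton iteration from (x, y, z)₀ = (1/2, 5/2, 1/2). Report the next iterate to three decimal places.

At (1/2, 5/2, 1/2): F = (-3.750, 32.750, 1.500).
Jacobian J = [[y - 2, x, 0], [-2·y + 4, -2·x + 10·y, 0], [-4·x, 0, 2]].
At the point, J = [[0.500, 0.500, 0.000], [-1.000, 24.000, 0.000], [-2.000, 0.000, 2.000]] (det J = 25.000).
Solving J·Δ = −F gives Δ = (8.510, -1.010, 7.760).
Then the next iterate is (x, y, z)₁ = (9.010, 1.490, 8.260).

(9.010, 1.490, 8.260)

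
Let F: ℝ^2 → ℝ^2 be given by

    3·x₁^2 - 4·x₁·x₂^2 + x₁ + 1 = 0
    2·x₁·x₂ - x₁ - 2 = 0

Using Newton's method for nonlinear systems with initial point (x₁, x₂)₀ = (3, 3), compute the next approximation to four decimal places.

At (3, 3): F = (-77.0000, 13.0000).
Jacobian J = [[6·x₁ - 4·x₂^2 + 1, -8·x₁·x₂], [2·x₂ - 1, 2·x₁]].
At the point, J = [[-17.0000, -72.0000], [5.0000, 6.0000]] (det J = 258.0000).
Solving J·Δ = −F gives Δ = (-1.8372, -0.6357).
Then the next iterate is (x₁, x₂)₁ = (1.1628, 2.3643).

(1.1628, 2.3643)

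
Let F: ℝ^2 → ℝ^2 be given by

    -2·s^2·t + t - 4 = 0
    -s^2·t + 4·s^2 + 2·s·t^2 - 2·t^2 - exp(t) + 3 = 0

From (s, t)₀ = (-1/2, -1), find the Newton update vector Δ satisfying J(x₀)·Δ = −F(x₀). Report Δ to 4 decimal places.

(-2.6619, -1.6477)

At (-1/2, -1): F = (-4.5000, 0.882121).
Jacobian J = [[-4·s·t, -2·s^2 + 1], [-2·s·t + 8·s + 2·t^2, -s^2 + 4·s·t - 4·t - exp(t)]].
At the point, J = [[-2.0000, 0.5000], [-3.0000, 5.382121]] (det J = -9.264241).
Solving J·Δ = −F gives Δ = (-2.6619, -1.6477).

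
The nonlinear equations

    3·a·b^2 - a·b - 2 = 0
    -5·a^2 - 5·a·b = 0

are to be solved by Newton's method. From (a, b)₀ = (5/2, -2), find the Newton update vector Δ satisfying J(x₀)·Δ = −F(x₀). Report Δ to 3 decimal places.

(-0.929, 0.615)

At (5/2, -2): F = (33.000, -6.250).
Jacobian J = [[3·b^2 - b, 6·a·b - a], [-10·a - 5·b, -5·a]].
At the point, J = [[14.000, -32.500], [-15.000, -12.500]] (det J = -662.500).
Solving J·Δ = −F gives Δ = (-0.929, 0.615).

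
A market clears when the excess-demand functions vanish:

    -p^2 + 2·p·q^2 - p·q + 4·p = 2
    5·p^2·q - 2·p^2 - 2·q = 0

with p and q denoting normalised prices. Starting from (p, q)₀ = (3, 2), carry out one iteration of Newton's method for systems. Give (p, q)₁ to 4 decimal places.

(2.2691, 1.2344)

At (3, 2): F = (19.0000, 68.0000).
Jacobian J = [[-2·p + 2·q^2 - q + 4, 4·p·q - p], [10·p·q - 4·p, 5·p^2 - 2]].
At the point, J = [[4.0000, 21.0000], [48.0000, 43.0000]] (det J = -836.0000).
Solving J·Δ = −F gives Δ = (-0.7309, -0.7656).
Then the next iterate is (p, q)₁ = (2.2691, 1.2344).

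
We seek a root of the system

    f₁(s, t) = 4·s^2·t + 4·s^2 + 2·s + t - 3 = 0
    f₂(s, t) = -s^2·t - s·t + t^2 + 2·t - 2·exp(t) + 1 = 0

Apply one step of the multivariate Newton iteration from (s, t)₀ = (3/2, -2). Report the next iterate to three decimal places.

(0.688, -1.712)

At (3/2, -2): F = (-11.000, 8.22933).
Jacobian J = [[8·s·t + 8·s + 2, 4·s^2 + 1], [-2·s·t - t, -s^2 - s + 2·t - 2·exp(t) + 2]].
At the point, J = [[-10.000, 10.000], [8.000, -6.02067]] (det J = -19.79329).
Solving J·Δ = −F gives Δ = (-0.812, 0.288).
Then the next iterate is (s, t)₁ = (0.688, -1.712).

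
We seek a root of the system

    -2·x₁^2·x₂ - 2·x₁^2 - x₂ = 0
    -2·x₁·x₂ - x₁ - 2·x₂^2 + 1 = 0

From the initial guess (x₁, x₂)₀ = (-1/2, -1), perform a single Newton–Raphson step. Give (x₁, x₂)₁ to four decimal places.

At (-1/2, -1): F = (1.0000, -1.5000).
Jacobian J = [[-4·x₁·x₂ - 4·x₁, -2·x₁^2 - 1], [-2·x₂ - 1, -2·x₁ - 4·x₂]].
At the point, J = [[0.0000, -1.5000], [1.0000, 5.0000]] (det J = 1.5000).
Solving J·Δ = −F gives Δ = (-1.8333, 0.6667).
Then the next iterate is (x₁, x₂)₁ = (-2.3333, -0.3333).

(-2.3333, -0.3333)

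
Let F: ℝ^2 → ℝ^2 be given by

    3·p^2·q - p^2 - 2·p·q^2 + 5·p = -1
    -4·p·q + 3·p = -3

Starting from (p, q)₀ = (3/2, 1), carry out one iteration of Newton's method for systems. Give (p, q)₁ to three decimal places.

(0.352, 1.441)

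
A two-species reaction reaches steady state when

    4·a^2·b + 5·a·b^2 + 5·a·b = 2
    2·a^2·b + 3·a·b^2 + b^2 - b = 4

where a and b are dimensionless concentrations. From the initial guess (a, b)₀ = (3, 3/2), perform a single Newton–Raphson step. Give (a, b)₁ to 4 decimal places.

At (3, 3/2): F = (108.2500, 44.0000).
Jacobian J = [[8·a·b + 5·b^2 + 5·b, 4·a^2 + 10·a·b + 5·a], [4·a·b + 3·b^2, 2·a^2 + 6·a·b + 2·b - 1]].
At the point, J = [[54.7500, 96.0000], [24.7500, 47.0000]] (det J = 197.2500).
Solving J·Δ = −F gives Δ = (-4.3790, 1.3698).
Then the next iterate is (a, b)₁ = (-1.3790, 2.8698).

(-1.3790, 2.8698)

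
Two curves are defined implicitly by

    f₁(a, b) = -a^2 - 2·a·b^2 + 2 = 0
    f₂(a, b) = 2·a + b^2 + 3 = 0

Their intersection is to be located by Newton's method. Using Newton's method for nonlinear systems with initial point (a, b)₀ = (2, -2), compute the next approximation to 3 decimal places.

At (2, -2): F = (-18.000, 11.000).
Jacobian J = [[-2·a - 2·b^2, -4·a·b], [2, 2·b]].
At the point, J = [[-12.000, 16.000], [2.000, -4.000]] (det J = 16.000).
Solving J·Δ = −F gives Δ = (6.500, 6.000).
Then the next iterate is (a, b)₁ = (8.500, 4.000).

(8.500, 4.000)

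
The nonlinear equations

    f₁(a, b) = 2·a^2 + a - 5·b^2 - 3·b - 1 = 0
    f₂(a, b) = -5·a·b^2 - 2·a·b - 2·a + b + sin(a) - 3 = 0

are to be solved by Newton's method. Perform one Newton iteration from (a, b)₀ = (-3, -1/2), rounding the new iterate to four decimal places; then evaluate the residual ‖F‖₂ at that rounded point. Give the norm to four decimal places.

At (-3, -1/2): F = (14.2500, 3.108880).
Jacobian J = [[4·a + 1, -10·b - 3], [-5·b^2 - 2·b + cos(a) - 2, -10·a·b - 2·a + 1]].
At the point, J = [[-11.0000, 2.0000], [-3.239992, -8.0000]] (det J = 94.479985).
Solving J·Δ = −F gives Δ = (1.2724, -0.1267).
Then the next iterate is (a, b)₁ = (-1.7276, -0.6267).
Re-evaluating at (-1.7276, -0.6267): F = (3.157939, 0.067994), so ‖F‖₂ = 3.1587.

3.1587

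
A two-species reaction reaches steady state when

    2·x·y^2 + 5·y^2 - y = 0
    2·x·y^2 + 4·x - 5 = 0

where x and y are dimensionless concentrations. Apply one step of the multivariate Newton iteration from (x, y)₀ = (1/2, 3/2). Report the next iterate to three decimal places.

(0.872, 0.696)

At (1/2, 3/2): F = (12.000, -0.750).
Jacobian J = [[2·y^2, 4·x·y + 10·y - 1], [2·y^2 + 4, 4·x·y]].
At the point, J = [[4.500, 17.000], [8.500, 3.000]] (det J = -131.000).
Solving J·Δ = −F gives Δ = (0.372, -0.804).
Then the next iterate is (x, y)₁ = (0.872, 0.696).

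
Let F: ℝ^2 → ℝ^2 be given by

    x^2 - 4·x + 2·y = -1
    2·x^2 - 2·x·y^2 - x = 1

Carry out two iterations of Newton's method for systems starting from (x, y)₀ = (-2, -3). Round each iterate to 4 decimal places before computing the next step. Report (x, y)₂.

(-0.5472, -1.6625)

At (-2, -3): F = (7.0000, 45.0000).
Jacobian J = [[2·x - 4, 2], [4·x - 2·y^2 - 1, -4·x·y]].
At the point, J = [[-8.0000, 2.0000], [-27.0000, -24.0000]] (det J = 246.0000).
Solving J·Δ = −F gives Δ = (1.0488, 0.6951).
Then the next iterate is (x, y)₁ = (-0.9512, -2.3049).
Round to (-0.9512, -2.3049) and repeat: F = (1.099781, 11.867385), J = [[-5.9024, 2.0000], [-15.429928, -8.769684]].
Δ = (0.4040, 0.6424), so (x, y)₂ = (-0.5472, -1.6625).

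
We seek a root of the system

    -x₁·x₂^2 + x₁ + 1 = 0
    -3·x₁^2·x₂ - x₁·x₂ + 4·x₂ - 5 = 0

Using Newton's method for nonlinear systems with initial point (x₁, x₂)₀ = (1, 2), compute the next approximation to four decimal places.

At (1, 2): F = (-2.0000, -5.0000).
Jacobian J = [[-x₂^2 + 1, -2·x₁·x₂], [-6·x₁·x₂ - x₂, -3·x₁^2 - x₁ + 4]].
At the point, J = [[-3.0000, -4.0000], [-14.0000, 0.0000]] (det J = -56.0000).
Solving J·Δ = −F gives Δ = (-0.3571, -0.2321).
Then the next iterate is (x₁, x₂)₁ = (0.6429, 1.7679).

(0.6429, 1.7679)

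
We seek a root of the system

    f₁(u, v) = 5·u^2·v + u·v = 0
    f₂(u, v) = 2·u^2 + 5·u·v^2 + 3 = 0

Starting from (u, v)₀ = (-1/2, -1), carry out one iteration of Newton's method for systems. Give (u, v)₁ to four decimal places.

At (-1/2, -1): F = (-0.7500, 1.0000).
Jacobian J = [[10·u·v + v, 5·u^2 + u], [4·u + 5·v^2, 10·u·v]].
At the point, J = [[4.0000, 0.7500], [3.0000, 5.0000]] (det J = 17.7500).
Solving J·Δ = −F gives Δ = (0.2535, -0.3521).
Then the next iterate is (u, v)₁ = (-0.2465, -1.3521).

(-0.2465, -1.3521)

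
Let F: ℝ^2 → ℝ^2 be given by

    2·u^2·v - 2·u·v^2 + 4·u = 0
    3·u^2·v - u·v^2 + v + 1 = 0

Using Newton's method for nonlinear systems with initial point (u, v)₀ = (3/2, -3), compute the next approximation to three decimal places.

(0.673, -2.642)

At (3/2, -3): F = (-34.500, -35.750).
Jacobian J = [[4·u·v - 2·v^2 + 4, 2·u^2 - 4·u·v], [6·u·v - v^2, 3·u^2 - 2·u·v + 1]].
At the point, J = [[-32.000, 22.500], [-36.000, 16.750]] (det J = 274.000).
Solving J·Δ = −F gives Δ = (-0.827, 0.358).
Then the next iterate is (u, v)₁ = (0.673, -2.642).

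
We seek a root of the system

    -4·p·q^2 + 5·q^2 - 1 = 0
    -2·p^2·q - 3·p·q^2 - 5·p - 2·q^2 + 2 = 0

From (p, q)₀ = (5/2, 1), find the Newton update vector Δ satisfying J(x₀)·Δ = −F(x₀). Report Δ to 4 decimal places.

(-2.5185, 0.4074)

At (5/2, 1): F = (-6.0000, -32.5000).
Jacobian J = [[-4·q^2, -8·p·q + 10·q], [-4·p·q - 3·q^2 - 5, -2·p^2 - 6·p·q - 4·q]].
At the point, J = [[-4.0000, -10.0000], [-18.0000, -31.5000]] (det J = -54.0000).
Solving J·Δ = −F gives Δ = (-2.5185, 0.4074).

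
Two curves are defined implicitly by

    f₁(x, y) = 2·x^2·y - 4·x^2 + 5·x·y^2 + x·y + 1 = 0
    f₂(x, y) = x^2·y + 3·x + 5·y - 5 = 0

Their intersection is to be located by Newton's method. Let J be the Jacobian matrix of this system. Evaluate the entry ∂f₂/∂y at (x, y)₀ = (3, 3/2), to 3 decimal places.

∂f₂/∂y = x^2 + 5.
At (3, 3/2) this is 14.000.

14.000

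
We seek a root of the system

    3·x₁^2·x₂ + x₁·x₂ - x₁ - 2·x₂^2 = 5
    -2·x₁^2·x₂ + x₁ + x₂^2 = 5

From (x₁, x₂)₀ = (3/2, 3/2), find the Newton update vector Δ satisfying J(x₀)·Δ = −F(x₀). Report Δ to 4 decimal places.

(5.3125, -33.6667)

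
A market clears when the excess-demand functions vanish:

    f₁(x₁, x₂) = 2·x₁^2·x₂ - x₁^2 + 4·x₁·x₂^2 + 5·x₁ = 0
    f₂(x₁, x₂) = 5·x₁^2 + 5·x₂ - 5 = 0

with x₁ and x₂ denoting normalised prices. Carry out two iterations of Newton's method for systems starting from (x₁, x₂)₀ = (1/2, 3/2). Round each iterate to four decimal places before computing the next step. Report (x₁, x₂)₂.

(0.0008, 1.0497)

At (1/2, 3/2): F = (7.5000, 3.7500).
Jacobian J = [[4·x₁·x₂ - 2·x₁ + 4·x₂^2 + 5, 2·x₁^2 + 8·x₁·x₂], [10·x₁, 5]].
At the point, J = [[16.0000, 6.5000], [5.0000, 5.0000]] (det J = 47.5000).
Solving J·Δ = −F gives Δ = (-0.2763, -0.4737).
Then the next iterate is (x₁, x₂)₁ = (0.2237, 1.0263).
Round to (0.2237, 1.0263) and repeat: F = (2.113659, 0.381708), J = [[9.6841, 1.936750], [2.2370, 5.0000]].
Δ = (-0.2229, 0.0234), so (x₁, x₂)₂ = (0.0008, 1.0497).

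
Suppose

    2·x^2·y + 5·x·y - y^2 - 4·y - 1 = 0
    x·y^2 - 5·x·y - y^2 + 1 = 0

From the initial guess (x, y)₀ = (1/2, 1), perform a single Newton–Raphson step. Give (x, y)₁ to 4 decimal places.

(0.6233, 0.2877)

At (1/2, 1): F = (-3.0000, -2.0000).
Jacobian J = [[4·x·y + 5·y, 2·x^2 + 5·x - 2·y - 4], [y^2 - 5·y, 2·x·y - 5·x - 2·y]].
At the point, J = [[7.0000, -3.0000], [-4.0000, -3.5000]] (det J = -36.5000).
Solving J·Δ = −F gives Δ = (0.1233, -0.7123).
Then the next iterate is (x, y)₁ = (0.6233, 0.2877).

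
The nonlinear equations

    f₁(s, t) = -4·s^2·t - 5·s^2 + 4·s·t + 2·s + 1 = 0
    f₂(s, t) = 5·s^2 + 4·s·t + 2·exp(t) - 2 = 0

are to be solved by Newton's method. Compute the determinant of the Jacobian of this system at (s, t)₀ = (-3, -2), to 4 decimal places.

-1542.4961

J = [[-8·s·t - 10·s + 4·t + 2, -4·s^2 + 4·s], [10·s + 4·t, 4·s + 2·exp(t)]].
At the point, J = [[-24.0000, -48.0000], [-38.0000, -11.729329]].
det J = -1542.4961.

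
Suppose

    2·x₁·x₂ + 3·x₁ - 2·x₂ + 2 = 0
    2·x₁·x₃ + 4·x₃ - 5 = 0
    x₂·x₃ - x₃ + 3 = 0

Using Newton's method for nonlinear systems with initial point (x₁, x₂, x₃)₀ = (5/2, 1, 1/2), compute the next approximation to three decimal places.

At (5/2, 1, 1/2): F = (12.500, -0.500, 3.000).
Jacobian J = [[2·x₂ + 3, 2·x₁ - 2, 0], [2·x₃, 0, 2·x₁ + 4], [0, x₃, x₂ - 1]].
At the point, J = [[5.000, 3.000, 0.000], [1.000, 0.000, 9.000], [0.000, 0.500, 0.000]] (det J = -22.500).
Solving J·Δ = −F gives Δ = (1.100, -6.000, -0.067).
Then the next iterate is (x₁, x₂, x₃)₁ = (3.600, -5.000, 0.433).

(3.600, -5.000, 0.433)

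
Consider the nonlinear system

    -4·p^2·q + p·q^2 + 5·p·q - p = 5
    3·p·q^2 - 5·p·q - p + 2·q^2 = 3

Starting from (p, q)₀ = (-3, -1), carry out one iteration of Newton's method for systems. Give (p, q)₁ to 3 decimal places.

At (-3, -1): F = (46.000, -22.000).
Jacobian J = [[-8·p·q + q^2 + 5·q - 1, -4·p^2 + 2·p·q + 5·p], [3·q^2 - 5·q - 1, 6·p·q - 5·p + 4·q]].
At the point, J = [[-29.000, -45.000], [7.000, 29.000]] (det J = -526.000).
Solving J·Δ = −F gives Δ = (0.654, 0.601).
Then the next iterate is (p, q)₁ = (-2.346, -0.399).

(-2.346, -0.399)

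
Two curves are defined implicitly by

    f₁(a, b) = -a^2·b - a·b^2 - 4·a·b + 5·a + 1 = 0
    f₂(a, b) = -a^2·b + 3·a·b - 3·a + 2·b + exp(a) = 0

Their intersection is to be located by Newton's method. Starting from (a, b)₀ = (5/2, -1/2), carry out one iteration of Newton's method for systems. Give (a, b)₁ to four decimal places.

At (5/2, -1/2): F = (21.0000, 3.057494).
Jacobian J = [[-2·a·b - b^2 - 4·b + 5, -a^2 - 2·a·b - 4·a], [-2·a·b + 3·b + exp(a) - 3, -a^2 + 3·a + 2]].
At the point, J = [[9.2500, -13.7500], [10.182494, 3.2500]] (det J = 170.071792).
Solving J·Δ = −F gives Δ = (-0.6485, 1.0910).
Then the next iterate is (a, b)₁ = (1.8515, 0.5910).

(1.8515, 0.5910)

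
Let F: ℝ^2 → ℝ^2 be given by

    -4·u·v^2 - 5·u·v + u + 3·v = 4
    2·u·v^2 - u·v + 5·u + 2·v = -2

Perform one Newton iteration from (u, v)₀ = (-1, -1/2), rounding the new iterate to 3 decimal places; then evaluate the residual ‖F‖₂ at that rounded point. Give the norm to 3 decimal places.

115.557

At (-1, -1/2): F = (-8.000, -5.000).
Jacobian J = [[-4·v^2 - 5·v + 1, -8·u·v - 5·u + 3], [2·v^2 - v + 5, 4·u·v - u + 2]].
At the point, J = [[2.500, 4.000], [6.000, 5.000]] (det J = -11.500).
Solving J·Δ = −F gives Δ = (-1.739, 3.087).
Then the next iterate is (u, v)₁ = (-2.739, 2.587).
Re-evaluating at (-2.739, 2.587): F = (109.77475, -36.09710), so ‖F‖₂ = 115.557.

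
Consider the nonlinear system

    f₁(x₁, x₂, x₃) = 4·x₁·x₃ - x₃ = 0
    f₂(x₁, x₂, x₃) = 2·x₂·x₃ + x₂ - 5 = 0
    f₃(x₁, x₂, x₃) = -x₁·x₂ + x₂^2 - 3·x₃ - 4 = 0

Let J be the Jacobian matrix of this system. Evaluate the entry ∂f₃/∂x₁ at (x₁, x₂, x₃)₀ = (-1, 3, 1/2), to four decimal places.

-3.0000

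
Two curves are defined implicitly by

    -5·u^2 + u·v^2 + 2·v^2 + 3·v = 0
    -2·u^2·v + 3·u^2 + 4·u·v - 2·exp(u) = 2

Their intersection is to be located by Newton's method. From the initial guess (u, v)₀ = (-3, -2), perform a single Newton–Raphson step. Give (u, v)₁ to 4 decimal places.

(-1.4227, -1.8041)

At (-3, -2): F = (-55.0000, 84.900426).
Jacobian J = [[-10·u + v^2, 2·u·v + 4·v + 3], [-4·u·v + 6·u + 4·v - 2·exp(u), -2·u^2 + 4·u]].
At the point, J = [[34.0000, 7.0000], [-50.099574, -30.0000]] (det J = -669.302981).
Solving J·Δ = −F gives Δ = (1.5773, 0.1959).
Then the next iterate is (u, v)₁ = (-1.4227, -1.8041).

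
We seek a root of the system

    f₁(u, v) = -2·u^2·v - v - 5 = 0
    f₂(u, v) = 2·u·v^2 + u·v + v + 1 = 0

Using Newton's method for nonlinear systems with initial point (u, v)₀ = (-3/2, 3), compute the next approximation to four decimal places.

At (-3/2, 3): F = (-21.5000, -27.5000).
Jacobian J = [[-4·u·v, -2·u^2 - 1], [2·v^2 + v, 4·u·v + u + 1]].
At the point, J = [[18.0000, -5.5000], [21.0000, -18.5000]] (det J = -217.5000).
Solving J·Δ = −F gives Δ = (1.1333, -0.2000).
Then the next iterate is (u, v)₁ = (-0.3667, 2.8000).

(-0.3667, 2.8000)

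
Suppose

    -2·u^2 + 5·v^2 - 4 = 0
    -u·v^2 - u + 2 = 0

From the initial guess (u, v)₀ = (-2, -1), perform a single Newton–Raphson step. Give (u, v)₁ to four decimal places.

(-0.3077, -0.3462)

At (-2, -1): F = (-7.0000, 6.0000).
Jacobian J = [[-4·u, 10·v], [-v^2 - 1, -2·u·v]].
At the point, J = [[8.0000, -10.0000], [-2.0000, -4.0000]] (det J = -52.0000).
Solving J·Δ = −F gives Δ = (1.6923, 0.6538).
Then the next iterate is (u, v)₁ = (-0.3077, -0.3462).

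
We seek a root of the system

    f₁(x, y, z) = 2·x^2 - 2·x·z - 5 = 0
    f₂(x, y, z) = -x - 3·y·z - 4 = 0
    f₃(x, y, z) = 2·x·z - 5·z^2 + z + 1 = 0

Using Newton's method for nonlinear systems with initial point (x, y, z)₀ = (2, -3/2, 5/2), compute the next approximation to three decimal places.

(3.725, -1.304, 2.044)

At (2, -3/2, 5/2): F = (-7.000, 5.250, -17.750).
Jacobian J = [[4·x - 2·z, 0, -2·x], [-1, -3·z, -3·y], [2·z, 0, 2·x - 10·z + 1]].
At the point, J = [[3.000, 0.000, -4.000], [-1.000, -7.500, 4.500], [5.000, 0.000, -20.000]] (det J = 300.000).
Solving J·Δ = −F gives Δ = (1.725, 0.196, -0.456).
Then the next iterate is (x, y, z)₁ = (3.725, -1.304, 2.044).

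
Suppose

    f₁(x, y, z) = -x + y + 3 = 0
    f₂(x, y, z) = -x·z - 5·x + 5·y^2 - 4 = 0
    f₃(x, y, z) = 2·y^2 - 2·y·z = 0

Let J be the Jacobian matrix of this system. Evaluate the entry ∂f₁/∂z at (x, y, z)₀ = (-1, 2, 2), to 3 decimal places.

0.000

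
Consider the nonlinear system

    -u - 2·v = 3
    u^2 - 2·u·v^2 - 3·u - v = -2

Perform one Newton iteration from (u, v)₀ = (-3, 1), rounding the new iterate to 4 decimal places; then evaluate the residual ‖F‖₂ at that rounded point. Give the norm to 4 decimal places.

14.2820

At (-3, 1): F = (-2.0000, 25.0000).
Jacobian J = [[-1, -2], [2·u - 2·v^2 - 3, -4·u·v - 1]].
At the point, J = [[-1.0000, -2.0000], [-11.0000, 11.0000]] (det J = -33.0000).
Solving J·Δ = −F gives Δ = (0.8485, -1.4242).
Then the next iterate is (u, v)₁ = (-2.1515, -0.4242).
Re-evaluating at (-2.1515, -0.4242): F = (-0.0001, 14.281958), so ‖F‖₂ = 14.2820.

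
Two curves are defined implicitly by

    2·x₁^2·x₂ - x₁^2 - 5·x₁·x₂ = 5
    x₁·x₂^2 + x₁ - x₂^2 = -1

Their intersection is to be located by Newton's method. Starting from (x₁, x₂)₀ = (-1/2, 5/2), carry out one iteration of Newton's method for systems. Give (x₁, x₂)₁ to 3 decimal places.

(-0.596, 1.224)

At (-1/2, 5/2): F = (2.250, -8.875).
Jacobian J = [[4·x₁·x₂ - 2·x₁ - 5·x₂, 2·x₁^2 - 5·x₁], [x₂^2 + 1, 2·x₁·x₂ - 2·x₂]].
At the point, J = [[-16.500, 3.000], [7.250, -7.500]] (det J = 102.000).
Solving J·Δ = −F gives Δ = (-0.096, -1.276).
Then the next iterate is (x₁, x₂)₁ = (-0.596, 1.224).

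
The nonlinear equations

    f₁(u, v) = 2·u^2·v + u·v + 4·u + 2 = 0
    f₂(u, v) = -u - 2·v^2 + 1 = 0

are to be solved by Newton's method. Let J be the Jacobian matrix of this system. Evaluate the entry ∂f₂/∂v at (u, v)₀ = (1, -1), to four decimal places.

∂f₂/∂v = -4·v.
At (1, -1) this is 4.0000.

4.0000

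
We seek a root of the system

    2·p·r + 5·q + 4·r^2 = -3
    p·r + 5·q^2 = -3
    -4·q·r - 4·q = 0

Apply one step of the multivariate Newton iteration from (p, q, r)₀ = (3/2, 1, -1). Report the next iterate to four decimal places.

At (3/2, 1, -1): F = (9.0000, 6.5000, 0.0000).
Jacobian J = [[2·r, 5, 2·p + 8·r], [r, 10·q, p], [0, -4·r - 4, -4·q]].
At the point, J = [[-2.0000, 5.0000, -5.0000], [-1.0000, 10.0000, 1.5000], [0.0000, 0.0000, -4.0000]] (det J = 60.0000).
Solving J·Δ = −F gives Δ = (3.8333, -0.2667, 0.0000).
Then the next iterate is (p, q, r)₁ = (5.3333, 0.7333, -1.0000).

(5.3333, 0.7333, -1.0000)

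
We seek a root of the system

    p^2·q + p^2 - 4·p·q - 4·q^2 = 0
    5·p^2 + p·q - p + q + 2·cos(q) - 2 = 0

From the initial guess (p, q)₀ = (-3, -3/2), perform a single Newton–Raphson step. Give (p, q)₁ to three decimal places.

At (-3, -3/2): F = (-31.500, 49.14147).
Jacobian J = [[2·p·q + 2·p - 4·q, p^2 - 4·p - 8·q], [10·p + q - 1, p - 2·sin(q) + 1]].
At the point, J = [[9.000, 33.000], [-32.500, -0.00501]] (det J = 1072.45491).
Solving J·Δ = −F gives Δ = (1.512, 0.542).
Then the next iterate is (p, q)₁ = (-1.488, -0.958).

(-1.488, -0.958)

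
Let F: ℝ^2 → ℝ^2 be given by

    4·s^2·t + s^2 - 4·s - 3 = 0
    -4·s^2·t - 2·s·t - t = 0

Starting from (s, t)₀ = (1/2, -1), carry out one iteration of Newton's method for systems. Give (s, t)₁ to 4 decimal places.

(-0.4500, -1.9000)

At (1/2, -1): F = (-5.7500, 3.0000).
Jacobian J = [[8·s·t + 2·s - 4, 4·s^2], [-8·s·t - 2·t, -4·s^2 - 2·s - 1]].
At the point, J = [[-7.0000, 1.0000], [6.0000, -3.0000]] (det J = 15.0000).
Solving J·Δ = −F gives Δ = (-0.9500, -0.9000).
Then the next iterate is (s, t)₁ = (-0.4500, -1.9000).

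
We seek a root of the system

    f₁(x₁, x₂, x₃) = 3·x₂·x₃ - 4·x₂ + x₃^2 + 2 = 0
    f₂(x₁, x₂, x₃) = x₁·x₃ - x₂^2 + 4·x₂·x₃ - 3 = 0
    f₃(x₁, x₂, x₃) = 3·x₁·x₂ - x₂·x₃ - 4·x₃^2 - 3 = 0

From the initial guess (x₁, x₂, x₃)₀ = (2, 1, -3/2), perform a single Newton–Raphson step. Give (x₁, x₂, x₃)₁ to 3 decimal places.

At (2, 1, -3/2): F = (-4.250, -13.000, -4.500).
Jacobian J = [[0, 3·x₃ - 4, 3·x₂ + 2·x₃], [x₃, -2·x₂ + 4·x₃, x₁ + 4·x₂], [3·x₂, 3·x₁ - x₃, -x₂ - 8·x₃]].
At the point, J = [[0.000, -8.500, 0.000], [-1.500, -8.000, 6.000], [3.000, 7.500, 11.000]] (det J = -293.250).
Solving J·Δ = −F gives Δ = (-1.435, -0.500, 1.141).
Then the next iterate is (x₁, x₂, x₃)₁ = (0.565, 0.500, -0.359).

(0.565, 0.500, -0.359)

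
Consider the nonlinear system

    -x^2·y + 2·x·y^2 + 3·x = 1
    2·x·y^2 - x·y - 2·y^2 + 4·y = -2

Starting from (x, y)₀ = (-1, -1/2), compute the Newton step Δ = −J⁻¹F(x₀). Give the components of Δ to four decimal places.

At (-1, -1/2): F = (-4.0000, -1.5000).
Jacobian J = [[-2·x·y + 2·y^2 + 3, -x^2 + 4·x·y], [2·y^2 - y, 4·x·y - x - 4·y + 4]].
At the point, J = [[2.5000, 1.0000], [1.0000, 9.0000]] (det J = 21.5000).
Solving J·Δ = −F gives Δ = (1.6047, -0.0116).

(1.6047, -0.0116)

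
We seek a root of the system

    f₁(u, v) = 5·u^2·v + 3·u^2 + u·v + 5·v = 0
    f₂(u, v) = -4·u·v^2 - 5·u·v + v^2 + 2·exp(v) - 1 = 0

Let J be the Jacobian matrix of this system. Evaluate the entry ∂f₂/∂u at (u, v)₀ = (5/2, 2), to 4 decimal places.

-26.0000

∂f₂/∂u = -4·v^2 - 5·v.
At (5/2, 2) this is -26.0000.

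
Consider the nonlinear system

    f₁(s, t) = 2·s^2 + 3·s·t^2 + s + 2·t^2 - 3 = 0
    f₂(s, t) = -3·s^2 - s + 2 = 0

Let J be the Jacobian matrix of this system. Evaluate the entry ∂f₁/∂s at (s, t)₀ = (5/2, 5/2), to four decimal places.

∂f₁/∂s = 4·s + 3·t^2 + 1.
At (5/2, 5/2) this is 29.7500.

29.7500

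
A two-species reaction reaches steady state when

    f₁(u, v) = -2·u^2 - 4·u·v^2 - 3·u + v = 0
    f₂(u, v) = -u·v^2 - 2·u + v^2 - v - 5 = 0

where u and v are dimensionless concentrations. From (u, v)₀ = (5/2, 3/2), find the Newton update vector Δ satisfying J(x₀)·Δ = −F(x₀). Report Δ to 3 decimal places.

(-91.500, 68.000)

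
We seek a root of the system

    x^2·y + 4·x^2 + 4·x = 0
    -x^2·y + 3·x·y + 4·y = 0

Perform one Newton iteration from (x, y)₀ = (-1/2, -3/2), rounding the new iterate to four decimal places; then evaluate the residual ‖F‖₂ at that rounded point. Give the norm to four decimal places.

At (-1/2, -3/2): F = (-1.3750, -3.3750).
Jacobian J = [[2·x·y + 8·x + 4, x^2], [-2·x·y + 3·y, -x^2 + 3·x + 4]].
At the point, J = [[1.5000, 0.2500], [-6.0000, 2.2500]] (det J = 4.8750).
Solving J·Δ = −F gives Δ = (0.4615, 2.7308).
Then the next iterate is (x, y)₁ = (-0.0385, 1.2308).
Re-evaluating at (-0.0385, 1.2308): F = (-0.146247, 4.779218), so ‖F‖₂ = 4.7815.

4.7815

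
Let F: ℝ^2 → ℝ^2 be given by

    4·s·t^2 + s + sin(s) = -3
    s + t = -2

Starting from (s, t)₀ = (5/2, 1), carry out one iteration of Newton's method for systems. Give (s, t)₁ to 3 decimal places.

At (5/2, 1): F = (16.09847, 5.500).
Jacobian J = [[4·t^2 + cos(s) + 1, 8·s·t], [1, 1]].
At the point, J = [[4.19886, 20.000], [1.000, 1.000]] (det J = -15.80114).
Solving J·Δ = −F gives Δ = (-5.943, 0.443).
Then the next iterate is (s, t)₁ = (-3.443, 1.443).

(-3.443, 1.443)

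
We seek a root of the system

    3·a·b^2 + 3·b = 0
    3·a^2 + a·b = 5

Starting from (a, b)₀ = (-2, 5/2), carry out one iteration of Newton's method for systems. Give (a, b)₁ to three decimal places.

At (-2, 5/2): F = (-30.000, 2.000).
Jacobian J = [[3·b^2, 6·a·b + 3], [6·a + b, a]].
At the point, J = [[18.750, -27.000], [-9.500, -2.000]] (det J = -294.000).
Solving J·Δ = −F gives Δ = (0.388, -0.842).
Then the next iterate is (a, b)₁ = (-1.612, 1.658).

(-1.612, 1.658)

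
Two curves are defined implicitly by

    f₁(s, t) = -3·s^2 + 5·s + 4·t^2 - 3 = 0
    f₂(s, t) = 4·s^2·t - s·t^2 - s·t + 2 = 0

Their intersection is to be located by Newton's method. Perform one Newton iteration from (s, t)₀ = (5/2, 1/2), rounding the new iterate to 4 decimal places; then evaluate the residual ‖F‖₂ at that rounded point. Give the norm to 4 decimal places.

4.9084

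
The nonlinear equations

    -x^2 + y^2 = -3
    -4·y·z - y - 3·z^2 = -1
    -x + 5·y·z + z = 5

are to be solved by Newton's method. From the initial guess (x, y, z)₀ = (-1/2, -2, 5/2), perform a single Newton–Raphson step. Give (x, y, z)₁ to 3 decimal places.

At (-1/2, -2, 5/2): F = (6.750, 4.250, -27.000).
Jacobian J = [[-2·x, 2·y, 0], [0, -4·z - 1, -4·y - 6·z], [-1, 5·z, 5·y + 1]].
At the point, J = [[1.000, -4.000, 0.000], [0.000, -11.000, -7.000], [-1.000, 12.500, -9.000]] (det J = 158.500).
Solving J·Δ = −F gives Δ = (-2.207, 1.136, -1.177).
Then the next iterate is (x, y, z)₁ = (-2.707, -0.864, 1.323).

(-2.707, -0.864, 1.323)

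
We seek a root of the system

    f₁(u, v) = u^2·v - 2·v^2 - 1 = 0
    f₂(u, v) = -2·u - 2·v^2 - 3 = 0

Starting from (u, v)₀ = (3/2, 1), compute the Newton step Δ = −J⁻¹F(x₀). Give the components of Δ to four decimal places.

At (3/2, 1): F = (-0.7500, -8.0000).
Jacobian J = [[2·u·v, u^2 - 4·v], [-2, -4·v]].
At the point, J = [[3.0000, -1.7500], [-2.0000, -4.0000]] (det J = -15.5000).
Solving J·Δ = −F gives Δ = (-0.7097, -1.6452).

(-0.7097, -1.6452)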